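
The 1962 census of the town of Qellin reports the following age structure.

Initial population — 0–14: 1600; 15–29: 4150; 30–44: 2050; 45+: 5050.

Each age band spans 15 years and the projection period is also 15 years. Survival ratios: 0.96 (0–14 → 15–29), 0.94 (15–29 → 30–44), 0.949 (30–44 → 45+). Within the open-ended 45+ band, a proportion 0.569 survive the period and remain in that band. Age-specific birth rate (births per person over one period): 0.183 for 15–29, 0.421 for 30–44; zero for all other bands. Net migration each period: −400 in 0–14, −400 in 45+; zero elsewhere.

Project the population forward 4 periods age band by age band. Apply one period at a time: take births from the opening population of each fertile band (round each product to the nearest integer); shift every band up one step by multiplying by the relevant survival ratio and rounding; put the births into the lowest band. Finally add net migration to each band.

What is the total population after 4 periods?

(Groups numbered youngest = 1 to oldest = 4.)
After projecting period 1:
Births: 4150 * 0.183 = 759 ; 2050 * 0.421 = 863 → 1622
Group 2: 1600 * 0.96 = 1536
Group 3: 4150 * 0.94 = 3901
Group 4: 2050 * 0.949 + 5050 * 0.569 = 1945 + 2873 = 4818
Net migration: Group 1 − 400 → 1222; Group 4 − 400 → 4418
Population now: 0–14=1222, 15–29=1536, 30–44=3901, 45+=4418
After projecting period 2:
Births: 1536 * 0.183 = 281 ; 3901 * 0.421 = 1642 → 1923
Group 2: 1222 * 0.96 = 1173
Group 3: 1536 * 0.94 = 1444
Group 4: 3901 * 0.949 + 4418 * 0.569 = 3702 + 2514 = 6216
Net migration: Group 1 − 400 → 1523; Group 4 − 400 → 5816
Population now: 0–14=1523, 15–29=1173, 30–44=1444, 45+=5816
After projecting period 3:
Births: 1173 * 0.183 = 215 ; 1444 * 0.421 = 608 → 823
Group 2: 1523 * 0.96 = 1462
Group 3: 1173 * 0.94 = 1103
Group 4: 1444 * 0.949 + 5816 * 0.569 = 1370 + 3309 = 4679
Net migration: Group 1 − 400 → 423; Group 4 − 400 → 4279
Population now: 0–14=423, 15–29=1462, 30–44=1103, 45+=4279
After projecting period 4:
Births: 1462 * 0.183 = 268 ; 1103 * 0.421 = 464 → 732
Group 2: 423 * 0.96 = 406
Group 3: 1462 * 0.94 = 1374
Group 4: 1103 * 0.949 + 4279 * 0.569 = 1047 + 2435 = 3482
Net migration: Group 1 − 400 → 332; Group 4 − 400 → 3082
Population now: 0–14=332, 15–29=406, 30–44=1374, 45+=3082
Total after period 4: 332 + 406 + 1374 + 3082 = 5194

5194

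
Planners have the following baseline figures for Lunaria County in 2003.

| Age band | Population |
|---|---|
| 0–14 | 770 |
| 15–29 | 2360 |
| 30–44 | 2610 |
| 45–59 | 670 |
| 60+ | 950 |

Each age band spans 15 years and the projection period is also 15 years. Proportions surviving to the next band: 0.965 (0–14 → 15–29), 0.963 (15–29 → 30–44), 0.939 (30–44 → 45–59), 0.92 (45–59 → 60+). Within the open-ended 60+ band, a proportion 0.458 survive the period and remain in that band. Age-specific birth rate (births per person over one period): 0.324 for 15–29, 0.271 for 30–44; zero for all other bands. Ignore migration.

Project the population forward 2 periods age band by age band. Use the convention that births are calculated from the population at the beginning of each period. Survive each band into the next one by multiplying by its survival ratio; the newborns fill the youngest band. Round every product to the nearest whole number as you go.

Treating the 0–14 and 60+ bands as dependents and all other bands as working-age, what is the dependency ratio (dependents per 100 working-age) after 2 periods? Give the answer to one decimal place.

84.1

Period 1.
Births: 2360 × 0.324 = 765 ; 2610 × 0.271 = 707 ⇒ total 1472
15–29: 770 × 0.965 = 743
30–44: 2360 × 0.963 = 2273
45–59: 2610 × 0.939 = 2451
60+: 670 × 0.92 + 950 × 0.458 = 616 + 435 = 1051
→ [1472, 743, 2273, 2451, 1051]
Period 2.
Births: 743 × 0.324 = 241 ; 2273 × 0.271 = 616 ⇒ total 857
15–29: 1472 × 0.965 = 1420
30–44: 743 × 0.963 = 716
45–59: 2273 × 0.939 = 2134
60+: 2451 × 0.92 + 1051 × 0.458 = 2255 + 481 = 2736
→ [857, 1420, 716, 2134, 2736]
Dependents (band 0–14 + band 60+) = 857 + 2736 = 3593; working-age = 4270; ratio = 3593/4270 × 100 = 84.1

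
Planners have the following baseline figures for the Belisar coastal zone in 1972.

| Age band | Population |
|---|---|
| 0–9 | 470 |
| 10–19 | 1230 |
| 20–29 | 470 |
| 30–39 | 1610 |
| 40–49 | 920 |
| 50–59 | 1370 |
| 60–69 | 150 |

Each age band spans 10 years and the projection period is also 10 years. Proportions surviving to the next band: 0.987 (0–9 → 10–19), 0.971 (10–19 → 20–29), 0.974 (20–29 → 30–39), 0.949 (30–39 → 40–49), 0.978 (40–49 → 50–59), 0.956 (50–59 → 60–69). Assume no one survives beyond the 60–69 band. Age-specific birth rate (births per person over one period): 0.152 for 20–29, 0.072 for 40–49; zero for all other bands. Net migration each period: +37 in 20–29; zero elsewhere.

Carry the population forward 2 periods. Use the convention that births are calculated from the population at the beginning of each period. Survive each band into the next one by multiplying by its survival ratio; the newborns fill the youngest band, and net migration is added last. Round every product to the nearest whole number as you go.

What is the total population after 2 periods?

4908

Call the bands 1 to 7, youngest first.
After projecting period 1:
Births: 470 × 0.152 = 71, 920 × 0.072 = 66 ⇒ total 137
Band 2: 470 × 0.987 = 464
Band 3: 1230 × 0.971 = 1194
Band 4: 470 × 0.974 = 458
Band 5: 1610 × 0.949 = 1528
Band 6: 920 × 0.978 = 900
Band 7: 1370 × 0.956 = 1310
Net migration: Band 3 + 37 → 1231
Population now: 0–9=137, 10–19=464, 20–29=1231, 30–39=458, 40–49=1528, 50–59=900, 60–69=1310
After projecting period 2:
Births: 1231 × 0.152 = 187, 1528 × 0.072 = 110 ⇒ total 297
Band 2: 137 × 0.987 = 135
Band 3: 464 × 0.971 = 451
Band 4: 1231 × 0.974 = 1199
Band 5: 458 × 0.949 = 435
Band 6: 1528 × 0.978 = 1494
Band 7: 900 × 0.956 = 860
Net migration: Band 3 + 37 → 488
Population now: 0–9=297, 10–19=135, 20–29=488, 30–39=1199, 40–49=435, 50–59=1494, 60–69=860
Total after period 2: 297 + 135 + 488 + 1199 + 435 + 1494 + 860 = 4908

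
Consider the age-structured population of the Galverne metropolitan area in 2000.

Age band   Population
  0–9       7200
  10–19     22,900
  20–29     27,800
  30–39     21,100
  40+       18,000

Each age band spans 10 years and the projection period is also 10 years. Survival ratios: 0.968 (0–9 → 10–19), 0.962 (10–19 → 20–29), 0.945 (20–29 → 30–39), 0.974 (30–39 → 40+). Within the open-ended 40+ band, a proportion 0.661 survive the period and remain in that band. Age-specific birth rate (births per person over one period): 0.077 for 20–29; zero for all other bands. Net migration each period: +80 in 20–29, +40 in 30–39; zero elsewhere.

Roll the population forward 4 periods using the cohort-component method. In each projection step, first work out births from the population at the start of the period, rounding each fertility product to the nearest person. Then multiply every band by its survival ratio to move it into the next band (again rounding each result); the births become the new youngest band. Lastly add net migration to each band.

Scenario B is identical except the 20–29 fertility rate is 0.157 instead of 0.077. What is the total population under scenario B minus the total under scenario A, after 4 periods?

4621

— Period 1 —
Births: 27800 * 0.077 = 2141
10–19: 7200 * 0.968 = 6970
20–29: 22900 * 0.962 = 22030
30–39: 27800 * 0.945 = 26271
40+: 21100 * 0.974 + 18000 * 0.661 = 20551 + 11898 = 32449
Net migration: 20–29 + 80 → 22110; 30–39 + 40 → 26311
Population now: 0–9=2141, 10–19=6970, 20–29=22110, 30–39=26311, 40+=32449
— Period 2 —
Births: 22110 * 0.077 = 1702
10–19: 2141 * 0.968 = 2072
20–29: 6970 * 0.962 = 6705
30–39: 22110 * 0.945 = 20894
40+: 26311 * 0.974 + 32449 * 0.661 = 25627 + 21449 = 47076
Net migration: 20–29 + 80 → 6785; 30–39 + 40 → 20934
Population now: 0–9=1702, 10–19=2072, 20–29=6785, 30–39=20934, 40+=47076
— Period 3 —
Births: 6785 * 0.077 = 522
10–19: 1702 * 0.968 = 1648
20–29: 2072 * 0.962 = 1993
30–39: 6785 * 0.945 = 6412
40+: 20934 * 0.974 + 47076 * 0.661 = 20390 + 31117 = 51507
Net migration: 20–29 + 80 → 2073; 30–39 + 40 → 6452
Population now: 0–9=522, 10–19=1648, 20–29=2073, 30–39=6452, 40+=51507
— Period 4 —
Births: 2073 * 0.077 = 160
10–19: 522 * 0.968 = 505
20–29: 1648 * 0.962 = 1585
30–39: 2073 * 0.945 = 1959
40+: 6452 * 0.974 + 51507 * 0.661 = 6284 + 34046 = 40330
Net migration: 20–29 + 80 → 1665; 30–39 + 40 → 1999
Population now: 0–9=160, 10–19=505, 20–29=1665, 30–39=1999, 40+=40330
Scenario A total after 4 periods: 44659
Scenario B projection —
— Period 1 —
Births: 27800 * 0.157 = 4365
10–19: 7200 * 0.968 = 6970
20–29: 22900 * 0.962 = 22030
30–39: 27800 * 0.945 = 26271
40+: 21100 * 0.974 + 18000 * 0.661 = 20551 + 11898 = 32449
Net migration: 20–29 + 80 → 22110; 30–39 + 40 → 26311
Population now: 0–9=4365, 10–19=6970, 20–29=22110, 30–39=26311, 40+=32449
— Period 2 —
Births: 22110 * 0.157 = 3471
10–19: 4365 * 0.968 = 4225
20–29: 6970 * 0.962 = 6705
30–39: 22110 * 0.945 = 20894
40+: 26311 * 0.974 + 32449 * 0.661 = 25627 + 21449 = 47076
Net migration: 20–29 + 80 → 6785; 30–39 + 40 → 20934
Population now: 0–9=3471, 10–19=4225, 20–29=6785, 30–39=20934, 40+=47076
— Period 3 —
Births: 6785 * 0.157 = 1065
10–19: 3471 * 0.968 = 3360
20–29: 4225 * 0.962 = 4064
30–39: 6785 * 0.945 = 6412
40+: 20934 * 0.974 + 47076 * 0.661 = 20390 + 31117 = 51507
Net migration: 20–29 + 80 → 4144; 30–39 + 40 → 6452
Population now: 0–9=1065, 10–19=3360, 20–29=4144, 30–39=6452, 40+=51507
— Period 4 —
Births: 4144 * 0.157 = 651
10–19: 1065 * 0.968 = 1031
20–29: 3360 * 0.962 = 3232
30–39: 4144 * 0.945 = 3916
40+: 6452 * 0.974 + 51507 * 0.661 = 6284 + 34046 = 40330
Net migration: 20–29 + 80 → 3312; 30–39 + 40 → 3956
Population now: 0–9=651, 10–19=1031, 20–29=3312, 30–39=3956, 40+=40330
Scenario B total after 4 periods: 49280
Difference B − A = 49280 − 44659 = 4621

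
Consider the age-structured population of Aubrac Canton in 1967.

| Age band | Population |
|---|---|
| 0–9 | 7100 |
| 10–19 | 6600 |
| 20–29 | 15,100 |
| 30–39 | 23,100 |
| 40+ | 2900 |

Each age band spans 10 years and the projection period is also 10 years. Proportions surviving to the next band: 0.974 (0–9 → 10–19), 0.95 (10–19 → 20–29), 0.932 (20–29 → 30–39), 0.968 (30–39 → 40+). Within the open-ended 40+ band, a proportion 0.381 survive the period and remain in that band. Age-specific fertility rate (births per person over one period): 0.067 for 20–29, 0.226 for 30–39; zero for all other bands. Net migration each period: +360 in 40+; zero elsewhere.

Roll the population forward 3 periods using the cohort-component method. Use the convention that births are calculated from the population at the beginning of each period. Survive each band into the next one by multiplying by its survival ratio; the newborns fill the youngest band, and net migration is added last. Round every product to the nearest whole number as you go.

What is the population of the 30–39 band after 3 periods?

Numbering the bands 1..5 from youngest to oldest:
After projecting period 1:
Births: 15100 × 0.067 = 1012 ; 23100 × 0.226 = 5221 — total 6233
Band 2: 7100 × 0.974 = 6915
Band 3: 6600 × 0.95 = 6270
Band 4: 15100 × 0.932 = 14073
Band 5: 23100 × 0.968 + 2900 × 0.381 = 22361 + 1105 = 23466
Net migration: Band 5 + 360 → 23826
→ [6233, 6915, 6270, 14073, 23826]
After projecting period 2:
Births: 6270 × 0.067 = 420 ; 14073 × 0.226 = 3180 — total 3600
Band 2: 6233 × 0.974 = 6071
Band 3: 6915 × 0.95 = 6569
Band 4: 6270 × 0.932 = 5844
Band 5: 14073 × 0.968 + 23826 × 0.381 = 13623 + 9078 = 22701
Net migration: Band 5 + 360 → 23061
→ [3600, 6071, 6569, 5844, 23061]
After projecting period 3:
Births: 6569 × 0.067 = 440 ; 5844 × 0.226 = 1321 — total 1761
Band 2: 3600 × 0.974 = 3506
Band 3: 6071 × 0.95 = 5767
Band 4: 6569 × 0.932 = 6122
Band 5: 5844 × 0.968 + 23061 × 0.381 = 5657 + 8786 = 14443
Net migration: Band 5 + 360 → 14803
→ [1761, 3506, 5767, 6122, 14803]

6122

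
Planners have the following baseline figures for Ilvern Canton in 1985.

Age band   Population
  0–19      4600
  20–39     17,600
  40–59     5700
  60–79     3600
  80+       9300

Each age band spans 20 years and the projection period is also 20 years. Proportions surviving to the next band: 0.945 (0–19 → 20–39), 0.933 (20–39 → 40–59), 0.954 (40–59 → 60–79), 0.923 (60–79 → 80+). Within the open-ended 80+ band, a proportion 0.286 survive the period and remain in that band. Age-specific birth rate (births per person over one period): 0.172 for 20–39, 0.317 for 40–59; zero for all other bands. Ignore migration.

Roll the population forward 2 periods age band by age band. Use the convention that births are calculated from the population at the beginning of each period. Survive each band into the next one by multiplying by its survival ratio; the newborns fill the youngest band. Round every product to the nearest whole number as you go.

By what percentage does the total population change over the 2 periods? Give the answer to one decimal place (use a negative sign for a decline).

-9.4

(Bands numbered youngest = 1 to oldest = 5.)
After projecting period 1:
Births: 17600 × 0.172 = 3027  |  5700 × 0.317 = 1807 → total 4834
Band 2: 4600 × 0.945 = 4347
Band 3: 17600 × 0.933 = 16421
Band 4: 5700 × 0.954 = 5438
Band 5: 3600 × 0.923 + 9300 × 0.286 = 3323 + 2660 = 5983
→ [4834, 4347, 16421, 5438, 5983]
After projecting period 2:
Births: 4347 × 0.172 = 748  |  16421 × 0.317 = 5205 → total 5953
Band 2: 4834 × 0.945 = 4568
Band 3: 4347 × 0.933 = 4056
Band 4: 16421 × 0.954 = 15666
Band 5: 5438 × 0.923 + 5983 × 0.286 = 5019 + 1711 = 6730
→ [5953, 4568, 4056, 15666, 6730]
Total: 40800 → 36973; change = -3827; percentage change = -9.4%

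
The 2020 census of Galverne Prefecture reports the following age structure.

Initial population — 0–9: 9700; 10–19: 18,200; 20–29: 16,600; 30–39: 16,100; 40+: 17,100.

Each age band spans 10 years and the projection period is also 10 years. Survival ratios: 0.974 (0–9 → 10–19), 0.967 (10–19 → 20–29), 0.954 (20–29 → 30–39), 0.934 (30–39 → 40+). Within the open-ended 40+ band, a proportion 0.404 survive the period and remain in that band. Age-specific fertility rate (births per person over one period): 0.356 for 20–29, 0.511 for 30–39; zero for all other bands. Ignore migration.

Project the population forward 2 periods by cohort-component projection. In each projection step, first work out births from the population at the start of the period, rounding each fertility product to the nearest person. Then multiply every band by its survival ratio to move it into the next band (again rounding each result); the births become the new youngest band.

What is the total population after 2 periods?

77708

(Groups numbered youngest = 1 to oldest = 5.)
Period 1:
Births: 16600 × 0.356 = 5910, 16100 × 0.511 = 8227 → 14137
Group 2: 9700 × 0.974 = 9448
Group 3: 18200 × 0.967 = 17599
Group 4: 16600 × 0.954 = 15836
Group 5: 16100 × 0.934 + 17100 × 0.404 = 15037 + 6908 = 21945
Giving 14137 / 9448 / 17599 / 15836 / 21945.
Period 2:
Births: 17599 × 0.356 = 6265, 15836 × 0.511 = 8092 → 14357
Group 2: 14137 × 0.974 = 13769
Group 3: 9448 × 0.967 = 9136
Group 4: 17599 × 0.954 = 16789
Group 5: 15836 × 0.934 + 21945 × 0.404 = 14791 + 8866 = 23657
Giving 14357 / 13769 / 9136 / 16789 / 23657.
Total after period 2: 14357 + 13769 + 9136 + 16789 + 23657 = 77708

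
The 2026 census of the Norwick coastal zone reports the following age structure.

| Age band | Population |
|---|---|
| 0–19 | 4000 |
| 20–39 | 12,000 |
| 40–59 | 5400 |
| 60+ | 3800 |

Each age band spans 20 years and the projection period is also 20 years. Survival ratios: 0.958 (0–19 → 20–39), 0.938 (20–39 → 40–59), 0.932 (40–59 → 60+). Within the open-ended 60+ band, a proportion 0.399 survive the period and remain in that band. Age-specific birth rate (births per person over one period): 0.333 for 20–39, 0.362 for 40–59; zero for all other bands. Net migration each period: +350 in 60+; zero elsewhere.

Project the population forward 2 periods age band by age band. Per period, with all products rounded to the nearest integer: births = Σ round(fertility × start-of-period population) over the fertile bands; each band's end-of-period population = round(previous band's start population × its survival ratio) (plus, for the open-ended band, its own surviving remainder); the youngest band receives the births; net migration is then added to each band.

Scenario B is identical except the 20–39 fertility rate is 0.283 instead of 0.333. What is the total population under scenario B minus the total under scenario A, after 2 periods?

Period 1.
Births: 12000 × 0.333 = 3996  |  5400 × 0.362 = 1955 ⇒ total 5951
20–39: 4000 × 0.958 = 3832
40–59: 12000 × 0.938 = 11256
60+: 5400 × 0.932 + 3800 × 0.399 = 5033 + 1516 = 6549
Net migration: 60+ + 350 → 6899
Giving 5951 / 3832 / 11256 / 6899.
Period 2.
Births: 3832 × 0.333 = 1276  |  11256 × 0.362 = 4075 ⇒ total 5351
20–39: 5951 × 0.958 = 5701
40–59: 3832 × 0.938 = 3594
60+: 11256 × 0.932 + 6899 × 0.399 = 10491 + 2753 = 13244
Net migration: 60+ + 350 → 13594
Giving 5351 / 5701 / 3594 / 13594.
Scenario A total after 2 periods: 28240
Scenario B projection —
Period 1.
Births: 12000 × 0.283 = 3396  |  5400 × 0.362 = 1955 ⇒ total 5351
20–39: 4000 × 0.958 = 3832
40–59: 12000 × 0.938 = 11256
60+: 5400 × 0.932 + 3800 × 0.399 = 5033 + 1516 = 6549
Net migration: 60+ + 350 → 6899
Giving 5351 / 3832 / 11256 / 6899.
Period 2.
Births: 3832 × 0.283 = 1084  |  11256 × 0.362 = 4075 ⇒ total 5159
20–39: 5351 × 0.958 = 5126
40–59: 3832 × 0.938 = 3594
60+: 11256 × 0.932 + 6899 × 0.399 = 10491 + 2753 = 13244
Net migration: 60+ + 350 → 13594
Giving 5159 / 5126 / 3594 / 13594.
Scenario B total after 2 periods: 27473
Difference B − A = 27473 − 28240 = -767

-767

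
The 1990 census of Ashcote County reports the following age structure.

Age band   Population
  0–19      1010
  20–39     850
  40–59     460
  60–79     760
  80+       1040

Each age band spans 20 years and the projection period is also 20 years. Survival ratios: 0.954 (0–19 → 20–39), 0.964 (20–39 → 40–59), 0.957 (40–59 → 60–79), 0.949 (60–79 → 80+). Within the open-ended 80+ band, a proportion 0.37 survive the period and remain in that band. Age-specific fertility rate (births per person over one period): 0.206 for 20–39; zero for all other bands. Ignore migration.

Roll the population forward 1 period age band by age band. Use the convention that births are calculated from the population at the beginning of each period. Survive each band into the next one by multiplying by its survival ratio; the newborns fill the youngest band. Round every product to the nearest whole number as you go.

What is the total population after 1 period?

— Period 1 —
Births: 850 × 0.206 = 175
20–39: 1010 × 0.954 = 964
40–59: 850 × 0.964 = 819
60–79: 460 × 0.957 = 440
80+: 760 × 0.949 + 1040 × 0.37 = 721 + 385 = 1106
→ [175, 964, 819, 440, 1106]
Total after period 1: 175 + 964 + 819 + 440 + 1106 = 3504

3504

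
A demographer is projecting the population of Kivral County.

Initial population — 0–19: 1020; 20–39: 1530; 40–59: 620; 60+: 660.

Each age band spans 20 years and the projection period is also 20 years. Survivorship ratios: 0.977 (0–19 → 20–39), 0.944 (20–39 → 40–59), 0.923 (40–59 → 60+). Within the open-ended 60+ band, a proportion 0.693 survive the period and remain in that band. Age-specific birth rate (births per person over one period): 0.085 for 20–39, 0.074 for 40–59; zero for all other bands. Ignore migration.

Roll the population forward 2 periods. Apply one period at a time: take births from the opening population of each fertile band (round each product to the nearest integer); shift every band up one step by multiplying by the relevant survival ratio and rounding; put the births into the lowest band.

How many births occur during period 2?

(Bands numbered youngest = 1 to oldest = 4.)
Period 1.
Births: 1530 * 0.085 = 130, 620 * 0.074 = 46 — total 176
Band 2: 1020 * 0.977 = 997
Band 3: 1530 * 0.944 = 1444
Band 4: 620 * 0.923 + 660 * 0.693 = 572 + 457 = 1029
End of period: [176, 997, 1444, 1029]
Period 2.
Births: 997 * 0.085 = 85, 1444 * 0.074 = 107 — total 192
Band 2: 176 * 0.977 = 172
Band 3: 997 * 0.944 = 941
Band 4: 1444 * 0.923 + 1029 * 0.693 = 1333 + 713 = 2046
End of period: [192, 172, 941, 2046]

192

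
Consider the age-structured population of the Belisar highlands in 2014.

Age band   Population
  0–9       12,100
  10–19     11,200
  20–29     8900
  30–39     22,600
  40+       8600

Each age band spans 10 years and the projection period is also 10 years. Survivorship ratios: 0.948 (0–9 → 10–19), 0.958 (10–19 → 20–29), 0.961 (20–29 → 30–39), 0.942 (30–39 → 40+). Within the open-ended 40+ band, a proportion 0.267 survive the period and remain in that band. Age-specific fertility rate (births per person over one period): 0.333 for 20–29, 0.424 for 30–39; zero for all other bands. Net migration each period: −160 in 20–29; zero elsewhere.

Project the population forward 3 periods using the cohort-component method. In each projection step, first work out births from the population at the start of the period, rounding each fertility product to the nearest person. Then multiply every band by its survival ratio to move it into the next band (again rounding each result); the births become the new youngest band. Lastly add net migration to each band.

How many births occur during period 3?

7913

[period 1]
Births: 8900 × 0.333 = 2964 ; 22600 × 0.424 = 9582 → 12546
10–19: 12100 × 0.948 = 11471
20–29: 11200 × 0.958 = 10730
30–39: 8900 × 0.961 = 8553
40+: 22600 × 0.942 + 8600 × 0.267 = 21289 + 2296 = 23585
Net migration: 20–29 − 160 → 10570
→ [12546, 11471, 10570, 8553, 23585]
[period 2]
Births: 10570 × 0.333 = 3520 ; 8553 × 0.424 = 3626 → 7146
10–19: 12546 × 0.948 = 11894
20–29: 11471 × 0.958 = 10989
30–39: 10570 × 0.961 = 10158
40+: 8553 × 0.942 + 23585 × 0.267 = 8057 + 6297 = 14354
Net migration: 20–29 − 160 → 10829
→ [7146, 11894, 10829, 10158, 14354]
[period 3]
Births: 10829 × 0.333 = 3606 ; 10158 × 0.424 = 4307 → 7913
10–19: 7146 × 0.948 = 6774
20–29: 11894 × 0.958 = 11394
30–39: 10829 × 0.961 = 10407
40+: 10158 × 0.942 + 14354 × 0.267 = 9569 + 3833 = 13402
Net migration: 20–29 − 160 → 11234
→ [7913, 6774, 11234, 10407, 13402]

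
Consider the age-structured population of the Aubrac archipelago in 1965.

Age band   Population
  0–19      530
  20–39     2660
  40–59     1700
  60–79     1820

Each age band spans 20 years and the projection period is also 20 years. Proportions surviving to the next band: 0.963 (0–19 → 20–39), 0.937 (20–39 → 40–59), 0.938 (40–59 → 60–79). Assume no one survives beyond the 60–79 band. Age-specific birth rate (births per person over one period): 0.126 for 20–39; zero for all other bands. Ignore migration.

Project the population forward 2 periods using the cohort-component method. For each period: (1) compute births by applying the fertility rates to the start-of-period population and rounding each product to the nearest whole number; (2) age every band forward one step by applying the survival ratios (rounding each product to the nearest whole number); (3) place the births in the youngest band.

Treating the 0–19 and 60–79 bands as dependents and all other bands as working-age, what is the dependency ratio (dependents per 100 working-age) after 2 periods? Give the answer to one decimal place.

(Bands numbered youngest = 1 to oldest = 4.)
— Period 1 —
Births: 2660 × 0.126 = 335
Band 2: 530 × 0.963 = 510
Band 3: 2660 × 0.937 = 2492
Band 4: 1700 × 0.938 = 1595
→ [335, 510, 2492, 1595]
— Period 2 —
Births: 510 × 0.126 = 64
Band 2: 335 × 0.963 = 323
Band 3: 510 × 0.937 = 478
Band 4: 2492 × 0.938 = 2337
→ [64, 323, 478, 2337]
Dependents (band 0–19 + band 60–79) = 64 + 2337 = 2401; working-age = 801; ratio = 2401/801 × 100 = 299.8

299.8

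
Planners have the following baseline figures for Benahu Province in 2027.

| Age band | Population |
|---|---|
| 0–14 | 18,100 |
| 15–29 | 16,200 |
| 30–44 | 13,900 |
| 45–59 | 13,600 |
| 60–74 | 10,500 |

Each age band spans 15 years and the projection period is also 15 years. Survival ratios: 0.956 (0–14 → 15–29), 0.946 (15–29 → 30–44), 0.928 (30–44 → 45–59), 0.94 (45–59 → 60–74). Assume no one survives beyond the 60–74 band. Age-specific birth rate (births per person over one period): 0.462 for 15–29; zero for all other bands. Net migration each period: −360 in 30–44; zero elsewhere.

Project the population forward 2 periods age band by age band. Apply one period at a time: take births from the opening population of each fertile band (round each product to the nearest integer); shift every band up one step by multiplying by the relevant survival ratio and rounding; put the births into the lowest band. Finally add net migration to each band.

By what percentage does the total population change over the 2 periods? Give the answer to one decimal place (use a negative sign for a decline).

After projecting period 1:
Births: 16200 * 0.462 = 7484
15–29: 18100 * 0.956 = 17304
30–44: 16200 * 0.946 = 15325
45–59: 13900 * 0.928 = 12899
60–74: 13600 * 0.94 = 12784
Net migration: 30–44 − 360 → 14965
Population now: 0–14=7484, 15–29=17304, 30–44=14965, 45–59=12899, 60–74=12784
After projecting period 2:
Births: 17304 * 0.462 = 7994
15–29: 7484 * 0.956 = 7155
30–44: 17304 * 0.946 = 16370
45–59: 14965 * 0.928 = 13888
60–74: 12899 * 0.94 = 12125
Net migration: 30–44 − 360 → 16010
Population now: 0–14=7994, 15–29=7155, 30–44=16010, 45–59=13888, 60–74=12125
Total: 72300 → 57172; change = -15128; percentage change = -20.9%

-20.9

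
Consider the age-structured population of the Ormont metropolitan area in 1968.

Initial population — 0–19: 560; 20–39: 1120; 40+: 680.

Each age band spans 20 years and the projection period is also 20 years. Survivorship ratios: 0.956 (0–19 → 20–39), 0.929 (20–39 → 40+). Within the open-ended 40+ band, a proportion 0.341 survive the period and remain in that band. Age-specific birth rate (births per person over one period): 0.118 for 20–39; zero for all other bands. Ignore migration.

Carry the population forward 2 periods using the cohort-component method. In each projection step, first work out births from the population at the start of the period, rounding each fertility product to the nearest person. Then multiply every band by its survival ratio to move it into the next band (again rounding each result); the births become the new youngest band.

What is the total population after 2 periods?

1120

(Bands numbered youngest = 1 to oldest = 3.)
After projecting period 1:
Births: 1120 × 0.118 = 132
Band 2: 560 × 0.956 = 535
Band 3: 1120 × 0.929 + 680 × 0.341 = 1040 + 232 = 1272
Population now: 0–19=132, 20–39=535, 40+=1272
After projecting period 2:
Births: 535 × 0.118 = 63
Band 2: 132 × 0.956 = 126
Band 3: 535 × 0.929 + 1272 × 0.341 = 497 + 434 = 931
Population now: 0–19=63, 20–39=126, 40+=931
Total after period 2: 63 + 126 + 931 = 1120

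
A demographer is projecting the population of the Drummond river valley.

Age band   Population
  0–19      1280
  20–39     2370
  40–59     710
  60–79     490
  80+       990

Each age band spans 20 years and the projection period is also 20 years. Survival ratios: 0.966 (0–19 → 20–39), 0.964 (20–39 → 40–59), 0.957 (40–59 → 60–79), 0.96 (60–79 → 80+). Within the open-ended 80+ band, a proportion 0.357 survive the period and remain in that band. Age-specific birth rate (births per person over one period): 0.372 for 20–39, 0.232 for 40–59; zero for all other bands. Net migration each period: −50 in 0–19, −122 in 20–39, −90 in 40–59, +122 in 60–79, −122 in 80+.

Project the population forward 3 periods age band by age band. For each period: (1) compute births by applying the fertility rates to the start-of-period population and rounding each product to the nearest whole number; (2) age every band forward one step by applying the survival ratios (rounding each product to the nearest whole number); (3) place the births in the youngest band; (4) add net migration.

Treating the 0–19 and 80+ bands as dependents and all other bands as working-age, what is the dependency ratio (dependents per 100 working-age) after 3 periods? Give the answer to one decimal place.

[period 1]
Births: 2370 * 0.372 = 882 ; 710 * 0.232 = 165 — total 1047
20–39: 1280 * 0.966 = 1236
40–59: 2370 * 0.964 = 2285
60–79: 710 * 0.957 = 679
80+: 490 * 0.96 + 990 * 0.357 = 470 + 353 = 823
Net migration: 0–19 − 50 → 997; 20–39 − 122 → 1114; 40–59 − 90 → 2195; 60–79 + 122 → 801; 80+ − 122 → 701
End of period: [997, 1114, 2195, 801, 701]
[period 2]
Births: 1114 * 0.372 = 414 ; 2195 * 0.232 = 509 — total 923
20–39: 997 * 0.966 = 963
40–59: 1114 * 0.964 = 1074
60–79: 2195 * 0.957 = 2101
80+: 801 * 0.96 + 701 * 0.357 = 769 + 250 = 1019
Net migration: 0–19 − 50 → 873; 20–39 − 122 → 841; 40–59 − 90 → 984; 60–79 + 122 → 2223; 80+ − 122 → 897
End of period: [873, 841, 984, 2223, 897]
[period 3]
Births: 841 * 0.372 = 313 ; 984 * 0.232 = 228 — total 541
20–39: 873 * 0.966 = 843
40–59: 841 * 0.964 = 811
60–79: 984 * 0.957 = 942
80+: 2223 * 0.96 + 897 * 0.357 = 2134 + 320 = 2454
Net migration: 0–19 − 50 → 491; 20–39 − 122 → 721; 40–59 − 90 → 721; 60–79 + 122 → 1064; 80+ − 122 → 2332
End of period: [491, 721, 721, 1064, 2332]
Dependents (band 0–19 + band 80+) = 491 + 2332 = 2823; working-age = 2506; ratio = 2823/2506 × 100 = 112.6

112.6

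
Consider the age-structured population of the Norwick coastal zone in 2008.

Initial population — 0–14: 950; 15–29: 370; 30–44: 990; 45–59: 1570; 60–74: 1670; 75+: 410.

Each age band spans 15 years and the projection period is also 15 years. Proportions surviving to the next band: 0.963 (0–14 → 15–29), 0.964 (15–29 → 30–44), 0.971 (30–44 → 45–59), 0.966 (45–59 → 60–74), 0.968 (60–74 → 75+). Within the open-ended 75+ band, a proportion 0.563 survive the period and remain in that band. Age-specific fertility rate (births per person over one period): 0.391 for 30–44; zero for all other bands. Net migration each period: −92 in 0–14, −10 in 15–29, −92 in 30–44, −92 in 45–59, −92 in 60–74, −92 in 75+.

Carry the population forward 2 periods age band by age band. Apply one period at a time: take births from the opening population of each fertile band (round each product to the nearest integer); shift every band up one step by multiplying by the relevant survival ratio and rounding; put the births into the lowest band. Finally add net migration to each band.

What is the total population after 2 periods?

Period 1.
Births: 990 * 0.391 = 387
15–29: 950 * 0.963 = 915
30–44: 370 * 0.964 = 357
45–59: 990 * 0.971 = 961
60–74: 1570 * 0.966 = 1517
75+: 1670 * 0.968 + 410 * 0.563 = 1617 + 231 = 1848
Net migration: 0–14 − 92 → 295; 15–29 − 10 → 905; 30–44 − 92 → 265; 45–59 − 92 → 869; 60–74 − 92 → 1425; 75+ − 92 → 1756
Population now: 0–14=295, 15–29=905, 30–44=265, 45–59=869, 60–74=1425, 75+=1756
Period 2.
Births: 265 * 0.391 = 104
15–29: 295 * 0.963 = 284
30–44: 905 * 0.964 = 872
45–59: 265 * 0.971 = 257
60–74: 869 * 0.966 = 839
75+: 1425 * 0.968 + 1756 * 0.563 = 1379 + 989 = 2368
Net migration: 0–14 − 92 → 12; 15–29 − 10 → 274; 30–44 − 92 → 780; 45–59 − 92 → 165; 60–74 − 92 → 747; 75+ − 92 → 2276
Population now: 0–14=12, 15–29=274, 30–44=780, 45–59=165, 60–74=747, 75+=2276
Total after period 2: 12 + 274 + 780 + 165 + 747 + 2276 = 4254

4254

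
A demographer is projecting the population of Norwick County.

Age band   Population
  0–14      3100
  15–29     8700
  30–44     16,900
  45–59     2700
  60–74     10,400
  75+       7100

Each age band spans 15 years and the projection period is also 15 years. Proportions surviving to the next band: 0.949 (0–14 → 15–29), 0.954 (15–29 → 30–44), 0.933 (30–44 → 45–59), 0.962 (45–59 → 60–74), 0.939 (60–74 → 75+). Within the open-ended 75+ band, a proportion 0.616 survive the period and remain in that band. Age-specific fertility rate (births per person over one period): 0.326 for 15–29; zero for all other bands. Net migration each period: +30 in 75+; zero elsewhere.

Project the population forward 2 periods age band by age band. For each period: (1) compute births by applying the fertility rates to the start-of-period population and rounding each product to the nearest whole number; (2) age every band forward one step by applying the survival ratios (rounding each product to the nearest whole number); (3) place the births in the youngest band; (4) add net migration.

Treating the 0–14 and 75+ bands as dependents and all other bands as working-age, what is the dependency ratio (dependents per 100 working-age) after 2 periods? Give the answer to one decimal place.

Numbering the bands 1..6 from youngest to oldest:
[period 1]
Births: 8700 * 0.326 = 2836
Band 2: 3100 * 0.949 = 2942
Band 3: 8700 * 0.954 = 8300
Band 4: 16900 * 0.933 = 15768
Band 5: 2700 * 0.962 = 2597
Band 6: 10400 * 0.939 + 7100 * 0.616 = 9766 + 4374 = 14140
Net migration: Band 6 + 30 → 14170
Giving 2836 / 2942 / 8300 / 15768 / 2597 / 14170.
[period 2]
Births: 2942 * 0.326 = 959
Band 2: 2836 * 0.949 = 2691
Band 3: 2942 * 0.954 = 2807
Band 4: 8300 * 0.933 = 7744
Band 5: 15768 * 0.962 = 15169
Band 6: 2597 * 0.939 + 14170 * 0.616 = 2439 + 8729 = 11168
Net migration: Band 6 + 30 → 11198
Giving 959 / 2691 / 2807 / 7744 / 15169 / 11198.
Dependents (band 0–14 + band 75+) = 959 + 11198 = 12157; working-age = 28411; ratio = 12157/28411 × 100 = 42.8

42.8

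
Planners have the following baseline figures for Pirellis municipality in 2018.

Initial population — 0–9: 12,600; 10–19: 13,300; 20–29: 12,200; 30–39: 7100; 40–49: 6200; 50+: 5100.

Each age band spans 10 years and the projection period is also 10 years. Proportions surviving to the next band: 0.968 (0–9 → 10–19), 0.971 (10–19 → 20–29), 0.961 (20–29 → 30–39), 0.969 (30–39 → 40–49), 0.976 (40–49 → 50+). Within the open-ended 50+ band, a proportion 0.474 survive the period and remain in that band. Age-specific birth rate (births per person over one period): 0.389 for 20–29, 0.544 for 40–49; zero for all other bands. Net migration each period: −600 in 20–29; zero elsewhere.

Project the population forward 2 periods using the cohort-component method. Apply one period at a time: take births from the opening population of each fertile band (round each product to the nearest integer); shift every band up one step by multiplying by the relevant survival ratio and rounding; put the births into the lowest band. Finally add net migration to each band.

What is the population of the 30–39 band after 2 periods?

(Bands numbered youngest = 1 to oldest = 6.)
After projecting period 1:
Births: 12200 * 0.389 = 4746 ; 6200 * 0.544 = 3373 — total 8119
Band 2: 12600 * 0.968 = 12197
Band 3: 13300 * 0.971 = 12914
Band 4: 12200 * 0.961 = 11724
Band 5: 7100 * 0.969 = 6880
Band 6: 6200 * 0.976 + 5100 * 0.474 = 6051 + 2417 = 8468
Net migration: Band 3 − 600 → 12314
→ [8119, 12197, 12314, 11724, 6880, 8468]
After projecting period 2:
Births: 12314 * 0.389 = 4790 ; 6880 * 0.544 = 3743 — total 8533
Band 2: 8119 * 0.968 = 7859
Band 3: 12197 * 0.971 = 11843
Band 4: 12314 * 0.961 = 11834
Band 5: 11724 * 0.969 = 11361
Band 6: 6880 * 0.976 + 8468 * 0.474 = 6715 + 4014 = 10729
Net migration: Band 3 − 600 → 11243
→ [8533, 7859, 11243, 11834, 11361, 10729]

11834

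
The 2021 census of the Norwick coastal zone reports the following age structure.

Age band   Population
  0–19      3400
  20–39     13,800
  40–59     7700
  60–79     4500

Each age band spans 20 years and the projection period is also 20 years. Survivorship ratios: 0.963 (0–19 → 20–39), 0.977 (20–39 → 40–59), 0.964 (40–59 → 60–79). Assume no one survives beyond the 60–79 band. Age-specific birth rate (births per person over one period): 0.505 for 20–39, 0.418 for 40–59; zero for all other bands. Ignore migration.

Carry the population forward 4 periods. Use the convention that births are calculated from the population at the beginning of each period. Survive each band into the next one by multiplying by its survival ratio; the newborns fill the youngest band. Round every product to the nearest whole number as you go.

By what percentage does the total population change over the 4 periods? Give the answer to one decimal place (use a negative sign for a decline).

Period 1:
Births: 13800 × 0.505 = 6969, 7700 × 0.418 = 3219 — total 10188
20–39: 3400 × 0.963 = 3274
40–59: 13800 × 0.977 = 13483
60–79: 7700 × 0.964 = 7423
→ [10188, 3274, 13483, 7423]
Period 2:
Births: 3274 × 0.505 = 1653, 13483 × 0.418 = 5636 — total 7289
20–39: 10188 × 0.963 = 9811
40–59: 3274 × 0.977 = 3199
60–79: 13483 × 0.964 = 12998
→ [7289, 9811, 3199, 12998]
Period 3:
Births: 9811 × 0.505 = 4955, 3199 × 0.418 = 1337 — total 6292
20–39: 7289 × 0.963 = 7019
40–59: 9811 × 0.977 = 9585
60–79: 3199 × 0.964 = 3084
→ [6292, 7019, 9585, 3084]
Period 4:
Births: 7019 × 0.505 = 3545, 9585 × 0.418 = 4007 — total 7552
20–39: 6292 × 0.963 = 6059
40–59: 7019 × 0.977 = 6858
60–79: 9585 × 0.964 = 9240
→ [7552, 6059, 6858, 9240]
Total: 29400 → 29709; change = 309; percentage change = 1.1%

1.1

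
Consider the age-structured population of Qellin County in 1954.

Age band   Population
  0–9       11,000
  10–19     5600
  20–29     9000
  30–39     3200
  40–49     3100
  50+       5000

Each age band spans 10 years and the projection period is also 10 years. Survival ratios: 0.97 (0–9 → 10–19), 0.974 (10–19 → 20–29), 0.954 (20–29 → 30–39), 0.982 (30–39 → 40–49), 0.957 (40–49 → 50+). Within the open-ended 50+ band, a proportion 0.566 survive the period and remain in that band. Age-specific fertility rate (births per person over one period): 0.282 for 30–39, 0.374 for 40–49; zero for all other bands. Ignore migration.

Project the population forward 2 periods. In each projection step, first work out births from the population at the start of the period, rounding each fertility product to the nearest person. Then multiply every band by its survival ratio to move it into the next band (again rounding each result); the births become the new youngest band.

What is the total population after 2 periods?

Let band 1 be 0–9 through band 6 = 50+.
[period 1]
Births: 3200 * 0.282 = 902, 3100 * 0.374 = 1159 → total 2061
Band 2: 11000 * 0.97 = 10670
Band 3: 5600 * 0.974 = 5454
Band 4: 9000 * 0.954 = 8586
Band 5: 3200 * 0.982 = 3142
Band 6: 3100 * 0.957 + 5000 * 0.566 = 2967 + 2830 = 5797
Population now: 0–9=2061, 10–19=10670, 20–29=5454, 30–39=8586, 40–49=3142, 50+=5797
[period 2]
Births: 8586 * 0.282 = 2421, 3142 * 0.374 = 1175 → total 3596
Band 2: 2061 * 0.97 = 1999
Band 3: 10670 * 0.974 = 10393
Band 4: 5454 * 0.954 = 5203
Band 5: 8586 * 0.982 = 8431
Band 6: 3142 * 0.957 + 5797 * 0.566 = 3007 + 3281 = 6288
Population now: 0–9=3596, 10–19=1999, 20–29=10393, 30–39=5203, 40–49=8431, 50+=6288
Total after period 2: 3596 + 1999 + 10393 + 5203 + 8431 + 6288 = 35910

35910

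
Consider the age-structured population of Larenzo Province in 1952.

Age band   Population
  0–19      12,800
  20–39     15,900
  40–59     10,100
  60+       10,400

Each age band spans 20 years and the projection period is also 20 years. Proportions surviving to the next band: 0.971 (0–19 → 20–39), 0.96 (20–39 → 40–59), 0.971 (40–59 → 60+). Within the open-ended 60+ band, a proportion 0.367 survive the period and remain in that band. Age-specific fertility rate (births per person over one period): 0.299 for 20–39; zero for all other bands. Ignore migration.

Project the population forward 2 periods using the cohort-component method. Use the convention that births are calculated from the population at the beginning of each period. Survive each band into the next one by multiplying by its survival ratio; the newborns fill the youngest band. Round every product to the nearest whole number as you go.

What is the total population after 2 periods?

40085

(Groups numbered youngest = 1 to oldest = 4.)
Period 1:
Births: 15900 × 0.299 = 4754
Group 2: 12800 × 0.971 = 12429
Group 3: 15900 × 0.96 = 15264
Group 4: 10100 × 0.971 + 10400 × 0.367 = 9807 + 3817 = 13624
Population now: 0–19=4754, 20–39=12429, 40–59=15264, 60+=13624
Period 2:
Births: 12429 × 0.299 = 3716
Group 2: 4754 × 0.971 = 4616
Group 3: 12429 × 0.96 = 11932
Group 4: 15264 × 0.971 + 13624 × 0.367 = 14821 + 5000 = 19821
Population now: 0–19=3716, 20–39=4616, 40–59=11932, 60+=19821
Total after period 2: 3716 + 4616 + 11932 + 19821 = 40085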